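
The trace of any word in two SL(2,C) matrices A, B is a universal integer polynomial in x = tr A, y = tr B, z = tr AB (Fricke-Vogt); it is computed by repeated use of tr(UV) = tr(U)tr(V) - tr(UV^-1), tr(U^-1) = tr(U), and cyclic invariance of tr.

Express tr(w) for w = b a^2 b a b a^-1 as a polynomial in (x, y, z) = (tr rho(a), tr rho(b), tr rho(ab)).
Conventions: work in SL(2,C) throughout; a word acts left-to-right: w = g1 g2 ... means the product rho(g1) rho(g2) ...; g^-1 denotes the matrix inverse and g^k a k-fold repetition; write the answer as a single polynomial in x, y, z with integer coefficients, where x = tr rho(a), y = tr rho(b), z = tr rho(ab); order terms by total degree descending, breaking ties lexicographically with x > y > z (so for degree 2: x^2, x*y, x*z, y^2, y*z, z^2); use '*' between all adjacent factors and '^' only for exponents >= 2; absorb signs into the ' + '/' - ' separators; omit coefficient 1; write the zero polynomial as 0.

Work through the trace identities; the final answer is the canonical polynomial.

x^2*y*z^2 - x^3*z - x*y^2*z - x*z^3 + y*z^2 + 3*x*z - y

and tr(a b a b) = tr(b a)*tr(b a) - tr(1)   [split at a repeated b] = z^2 - 2
next, tr(a b a) = tr(a)*tr(b a) - tr(b)   [square of a] = x*z - y
tr(b a b^2 a) = tr(b)*tr(a b a b) - tr(a b a)   [square of b] = y*z^2 - x*z - y
next, tr(a b^2) = tr(b)*tr(a b) - tr(a)   [square of b] = y*z - x
and tr(b a b^2) = tr(b)*tr(a b^2) - tr(a b)   [square of b] = y^2*z - x*y - z
next, tr(b a^2 b a b) = tr(a)*tr(b a b^2 a) - tr(b a b^2)   [square of a] = x*y*z^2 - x^2*z - y^2*z + z
tr(b a b a b a) = tr(b a b a)*tr(b a) - tr(a b)   [split at a repeated b] = z^3 - 3*z
next, tr(b a^2 b a b a) = tr(a)*tr(b a b a b a) - tr(b a b a b)   [square of a] = x*z^3 - y*z^2 - 2*x*z + y
tr(b a^2 b a b a^-1) = tr(b a^2 b a b)*tr(a) - tr(b a^2 b a b a)   [inverse elimination on a] = x^2*y*z^2 - x^3*z - x*y^2*z - x*z^3 + y*z^2 + 3*x*z - y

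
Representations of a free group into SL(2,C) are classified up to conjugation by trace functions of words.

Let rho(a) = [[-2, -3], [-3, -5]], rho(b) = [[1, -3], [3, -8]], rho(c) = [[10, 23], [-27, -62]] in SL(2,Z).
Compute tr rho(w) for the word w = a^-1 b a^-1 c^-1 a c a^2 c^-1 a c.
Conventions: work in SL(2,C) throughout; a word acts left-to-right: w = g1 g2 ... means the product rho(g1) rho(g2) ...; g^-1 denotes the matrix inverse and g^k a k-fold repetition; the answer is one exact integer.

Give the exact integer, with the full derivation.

31651138946

rho(a^-1) = [[-5, 3], [3, -2]]
... * rho(b) = [[1, -3], [3, -8]]  ->  [[4, -9], [-3, 7]]
... * rho(a^-1) = [[-5, 3], [3, -2]]  ->  [[-47, 30], [36, -23]]
... * rho(c^-1) = [[-62, -23], [27, 10]]  ->  [[3724, 1381], [-2853, -1058]]
... * rho(a) = [[-2, -3], [-3, -5]]  ->  [[-11591, -18077], [8880, 13849]]
... * rho(c) = [[10, 23], [-27, -62]]  ->  [[372169, 854181], [-285123, -654398]]
... * rho(a) = [[-2, -3], [-3, -5]]  ->  [[-3306881, -5387412], [2533440, 4127359]]
... * rho(a) = [[-2, -3], [-3, -5]]  ->  [[22775998, 36857703], [-17448957, -28237115]]
... * rho(c^-1) = [[-62, -23], [27, 10]]  ->  [[-416953895, -155270924], [319433229, 118954861]]
... * rho(a) = [[-2, -3], [-3, -5]]  ->  [[1299720562, 2027216305], [-995731041, -1553073992]]
... * rho(c) = [[10, 23], [-27, -62]]  ->  [[-41737634615, -95793837984], [31975687374, 73388773561]]
tr = -41737634615 + 73388773561 = 31651138946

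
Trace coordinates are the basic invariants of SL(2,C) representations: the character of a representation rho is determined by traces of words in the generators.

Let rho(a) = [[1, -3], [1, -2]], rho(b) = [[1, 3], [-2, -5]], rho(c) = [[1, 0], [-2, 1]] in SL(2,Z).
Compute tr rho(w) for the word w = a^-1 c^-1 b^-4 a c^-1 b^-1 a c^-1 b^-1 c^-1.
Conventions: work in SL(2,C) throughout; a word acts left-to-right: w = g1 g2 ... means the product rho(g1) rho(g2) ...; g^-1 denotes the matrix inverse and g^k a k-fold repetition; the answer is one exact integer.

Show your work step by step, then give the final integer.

rho(a^-1) = [[-2, 3], [-1, 1]]
... * rho(c^-1) = [[1, 0], [2, 1]]  ->  [[4, 3], [1, 1]]
... * rho(b^-1) = [[-5, -3], [2, 1]]  ->  [[-14, -9], [-3, -2]]
... * rho(b^-1) = [[-5, -3], [2, 1]]  ->  [[52, 33], [11, 7]]
... * rho(b^-1) = [[-5, -3], [2, 1]]  ->  [[-194, -123], [-41, -26]]
... * rho(b^-1) = [[-5, -3], [2, 1]]  ->  [[724, 459], [153, 97]]
... * rho(a) = [[1, -3], [1, -2]]  ->  [[1183, -3090], [250, -653]]
... * rho(c^-1) = [[1, 0], [2, 1]]  ->  [[-4997, -3090], [-1056, -653]]
... * rho(b^-1) = [[-5, -3], [2, 1]]  ->  [[18805, 11901], [3974, 2515]]
... * rho(a) = [[1, -3], [1, -2]]  ->  [[30706, -80217], [6489, -16952]]
... * rho(c^-1) = [[1, 0], [2, 1]]  ->  [[-129728, -80217], [-27415, -16952]]
... * rho(b^-1) = [[-5, -3], [2, 1]]  ->  [[488206, 308967], [103171, 65293]]
... * rho(c^-1) = [[1, 0], [2, 1]]  ->  [[1106140, 308967], [233757, 65293]]
tr = 1106140 + 65293 = 1171433

1171433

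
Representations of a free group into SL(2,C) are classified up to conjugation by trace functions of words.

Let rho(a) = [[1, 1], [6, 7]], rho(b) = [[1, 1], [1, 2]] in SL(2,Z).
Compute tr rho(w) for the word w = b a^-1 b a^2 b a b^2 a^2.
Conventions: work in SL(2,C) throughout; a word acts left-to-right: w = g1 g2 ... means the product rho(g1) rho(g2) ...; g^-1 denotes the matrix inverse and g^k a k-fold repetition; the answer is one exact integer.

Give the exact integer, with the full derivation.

-1424717

rho(b) = [[1, 1], [1, 2]]
... * rho(a^-1) = [[7, -1], [-6, 1]]  ->  [[1, 0], [-5, 1]]
... * rho(b) = [[1, 1], [1, 2]]  ->  [[1, 1], [-4, -3]]
... * rho(a) = [[1, 1], [6, 7]]  ->  [[7, 8], [-22, -25]]
... * rho(a) = [[1, 1], [6, 7]]  ->  [[55, 63], [-172, -197]]
... * rho(b) = [[1, 1], [1, 2]]  ->  [[118, 181], [-369, -566]]
... * rho(a) = [[1, 1], [6, 7]]  ->  [[1204, 1385], [-3765, -4331]]
... * rho(b) = [[1, 1], [1, 2]]  ->  [[2589, 3974], [-8096, -12427]]
... * rho(b) = [[1, 1], [1, 2]]  ->  [[6563, 10537], [-20523, -32950]]
... * rho(a) = [[1, 1], [6, 7]]  ->  [[69785, 80322], [-218223, -251173]]
... * rho(a) = [[1, 1], [6, 7]]  ->  [[551717, 632039], [-1725261, -1976434]]
tr = 551717 + -1976434 = -1424717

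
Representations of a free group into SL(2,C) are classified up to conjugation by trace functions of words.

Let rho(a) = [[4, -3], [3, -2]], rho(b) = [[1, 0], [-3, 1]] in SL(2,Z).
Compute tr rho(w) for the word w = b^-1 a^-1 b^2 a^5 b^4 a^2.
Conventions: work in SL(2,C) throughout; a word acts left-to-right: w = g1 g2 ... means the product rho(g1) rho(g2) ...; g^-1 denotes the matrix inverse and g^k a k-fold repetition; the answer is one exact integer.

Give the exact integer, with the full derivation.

rho(b^-1) = [[1, 0], [3, 1]]
... * rho(a^-1) = [[-2, 3], [-3, 4]]  ->  [[-2, 3], [-9, 13]]
... * rho(b) = [[1, 0], [-3, 1]]  ->  [[-11, 3], [-48, 13]]
... * rho(b) = [[1, 0], [-3, 1]]  ->  [[-20, 3], [-87, 13]]
... * rho(a) = [[4, -3], [3, -2]]  ->  [[-71, 54], [-309, 235]]
... * rho(a) = [[4, -3], [3, -2]]  ->  [[-122, 105], [-531, 457]]
... * rho(a) = [[4, -3], [3, -2]]  ->  [[-173, 156], [-753, 679]]
... * rho(a) = [[4, -3], [3, -2]]  ->  [[-224, 207], [-975, 901]]
... * rho(a) = [[4, -3], [3, -2]]  ->  [[-275, 258], [-1197, 1123]]
... * rho(b) = [[1, 0], [-3, 1]]  ->  [[-1049, 258], [-4566, 1123]]
... * rho(b) = [[1, 0], [-3, 1]]  ->  [[-1823, 258], [-7935, 1123]]
... * rho(b) = [[1, 0], [-3, 1]]  ->  [[-2597, 258], [-11304, 1123]]
... * rho(b) = [[1, 0], [-3, 1]]  ->  [[-3371, 258], [-14673, 1123]]
... * rho(a) = [[4, -3], [3, -2]]  ->  [[-12710, 9597], [-55323, 41773]]
... * rho(a) = [[4, -3], [3, -2]]  ->  [[-22049, 18936], [-95973, 82423]]
tr = -22049 + 82423 = 60374

60374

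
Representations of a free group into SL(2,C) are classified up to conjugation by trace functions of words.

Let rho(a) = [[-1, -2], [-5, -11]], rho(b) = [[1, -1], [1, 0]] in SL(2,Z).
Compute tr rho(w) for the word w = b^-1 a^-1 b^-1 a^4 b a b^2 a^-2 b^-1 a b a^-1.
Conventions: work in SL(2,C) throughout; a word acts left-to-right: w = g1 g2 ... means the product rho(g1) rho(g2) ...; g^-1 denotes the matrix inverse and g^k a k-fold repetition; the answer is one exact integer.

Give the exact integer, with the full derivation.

rho(b^-1) = [[0, 1], [-1, 1]]
... * rho(a^-1) = [[-11, 2], [5, -1]]  ->  [[5, -1], [16, -3]]
... * rho(b^-1) = [[0, 1], [-1, 1]]  ->  [[1, 4], [3, 13]]
... * rho(a) = [[-1, -2], [-5, -11]]  ->  [[-21, -46], [-68, -149]]
... * rho(a) = [[-1, -2], [-5, -11]]  ->  [[251, 548], [813, 1775]]
... * rho(a) = [[-1, -2], [-5, -11]]  ->  [[-2991, -6530], [-9688, -21151]]
... * rho(a) = [[-1, -2], [-5, -11]]  ->  [[35641, 77812], [115443, 252037]]
... * rho(b) = [[1, -1], [1, 0]]  ->  [[113453, -35641], [367480, -115443]]
... * rho(a) = [[-1, -2], [-5, -11]]  ->  [[64752, 165145], [209735, 534913]]
... * rho(b) = [[1, -1], [1, 0]]  ->  [[229897, -64752], [744648, -209735]]
... * rho(b) = [[1, -1], [1, 0]]  ->  [[165145, -229897], [534913, -744648]]
... * rho(a^-1) = [[-11, 2], [5, -1]]  ->  [[-2966080, 560187], [-9607283, 1814474]]
... * rho(a^-1) = [[-11, 2], [5, -1]]  ->  [[35427815, -6492347], [114752483, -21029040]]
... * rho(b^-1) = [[0, 1], [-1, 1]]  ->  [[6492347, 28935468], [21029040, 93723443]]
... * rho(a) = [[-1, -2], [-5, -11]]  ->  [[-151169687, -331274842], [-489646255, -1073015953]]
... * rho(b) = [[1, -1], [1, 0]]  ->  [[-482444529, 151169687], [-1562662208, 489646255]]
... * rho(a^-1) = [[-11, 2], [5, -1]]  ->  [[6062738254, -1116058745], [19637515563, -3614970671]]
tr = 6062738254 + -3614970671 = 2447767583

2447767583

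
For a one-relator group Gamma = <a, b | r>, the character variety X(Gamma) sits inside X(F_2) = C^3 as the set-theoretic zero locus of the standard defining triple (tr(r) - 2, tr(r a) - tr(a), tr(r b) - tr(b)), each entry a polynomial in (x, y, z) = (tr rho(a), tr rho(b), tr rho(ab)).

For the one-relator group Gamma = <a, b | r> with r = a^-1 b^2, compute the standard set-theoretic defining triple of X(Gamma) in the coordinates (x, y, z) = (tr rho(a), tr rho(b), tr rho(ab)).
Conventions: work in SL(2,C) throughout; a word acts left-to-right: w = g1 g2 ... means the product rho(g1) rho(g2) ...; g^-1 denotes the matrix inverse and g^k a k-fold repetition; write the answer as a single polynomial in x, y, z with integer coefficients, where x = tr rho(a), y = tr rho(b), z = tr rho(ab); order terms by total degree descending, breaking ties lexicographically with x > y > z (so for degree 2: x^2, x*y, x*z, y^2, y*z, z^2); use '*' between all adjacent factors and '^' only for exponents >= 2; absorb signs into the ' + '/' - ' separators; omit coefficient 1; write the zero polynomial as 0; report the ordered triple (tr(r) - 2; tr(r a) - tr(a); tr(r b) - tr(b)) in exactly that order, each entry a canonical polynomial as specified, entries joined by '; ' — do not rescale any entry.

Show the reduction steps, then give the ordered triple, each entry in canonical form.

x*y^2 - y*z - x - 2; y^2 - x - 2; x*y^3 - y^2*z - 2*x*y - y + z

and tr(b^2) = tr(b) tr(b) - tr(1)  (reduce the b square) = y^2 - 2
tr(b^2 a) = tr(b) tr(a b) - tr(a)  (reduce the b square) = y*z - x
and tr(a^-1 b^2) = tr(b^2) tr(a) - tr(b^2 a)  (eliminate a^-1) = x*y^2 - y*z - x
and tr(b^3) = tr(b) tr(b^2) - tr(b)   [square of b] = y^3 - 3*y
tr(b^3 a) = tr(b) tr(b a b) - tr(b a)   [square of b] = y^2*z - x*y - z
tr(a^-1 b^3) = tr(b^3) tr(a) - tr(b^3 a)   [inverse elimination on a] = x*y^3 - y^2*z - 2*x*y + z
assemble the triple (tr(r) - 2; tr(r a) - x; tr(r b) - y)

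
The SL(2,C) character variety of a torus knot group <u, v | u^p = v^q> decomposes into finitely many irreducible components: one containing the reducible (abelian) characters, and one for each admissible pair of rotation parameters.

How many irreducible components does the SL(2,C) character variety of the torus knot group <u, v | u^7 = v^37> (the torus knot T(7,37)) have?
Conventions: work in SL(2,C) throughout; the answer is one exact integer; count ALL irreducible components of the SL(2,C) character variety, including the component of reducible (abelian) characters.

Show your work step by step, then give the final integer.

In the torus knot group T(7,37), u^7 = v^37 is central, so an irreducible representation sends it to +I or -I (Schur).
So on each irreducible component the traces are pinned: tr(u) = 2*cos(pi*alpha/7) with 1 <= alpha <= 6, tr(v) = 2*cos(pi*beta/37) with 1 <= beta <= 36.
The two central values (-1)^alpha I and (-1)^beta I must be the same matrix, so alpha and beta share a parity.
count pairs: odd alpha (3 choices) x odd beta (18), plus even alpha (3) x even beta (18): 3*18 + 3*18 = 108.
That is 108 components of irreducible characters, and with the reducible (abelian) component the total is 109.

109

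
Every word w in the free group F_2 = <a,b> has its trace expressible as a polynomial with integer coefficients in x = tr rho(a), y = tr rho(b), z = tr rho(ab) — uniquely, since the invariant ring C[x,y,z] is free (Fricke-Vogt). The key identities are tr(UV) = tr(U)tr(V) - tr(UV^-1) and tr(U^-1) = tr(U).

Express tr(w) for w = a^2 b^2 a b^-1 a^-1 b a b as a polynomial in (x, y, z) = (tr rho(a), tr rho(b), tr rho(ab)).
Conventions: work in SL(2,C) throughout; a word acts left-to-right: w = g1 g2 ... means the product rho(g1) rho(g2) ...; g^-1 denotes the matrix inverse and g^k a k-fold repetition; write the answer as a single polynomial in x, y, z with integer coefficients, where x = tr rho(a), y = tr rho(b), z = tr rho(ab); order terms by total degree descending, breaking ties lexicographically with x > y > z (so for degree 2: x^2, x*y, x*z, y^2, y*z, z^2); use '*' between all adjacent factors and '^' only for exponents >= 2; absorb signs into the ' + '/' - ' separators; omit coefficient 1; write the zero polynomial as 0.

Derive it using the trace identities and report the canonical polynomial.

-x^2*y^2*z^3 + 2*x^3*y*z^2 + 2*x*y^3*z^2 + x*y*z^4 - x^4*z - 2*x^2*y^2*z - x^2*z^3 - y^4*z - y^2*z^3 - 4*x*y*z^2 + 4*x^2*z + 4*y^2*z + z^3 - 3*z

and tr(a b a b) = tr(b a) * tr(b a) - tr(1)   [split at a repeated b] = z^2 - 2
tr(a b a) = tr(a) * tr(b a) - tr(b)   [square of a] = x*z - y
and tr(b a b^2 a) = tr(b) * tr(a b a b) - tr(a b a)   [square of b] = y*z^2 - x*z - y
tr(b a b) = tr(b) * tr(a b) - tr(a)   [square of b] = y*z - x
and tr(b a b^2) = tr(b) * tr(b a b) - tr(b a)   [square of b] = y^2*z - x*y - z
tr(b^2 a^2 b a) = tr(a) * tr(b a b^2 a) - tr(b a b^2)   [square of a] = x*y*z^2 - x^2*z - y^2*z + z
tr(a^2) = tr(a) * tr(a) - tr(1)   [square of a] = x^2 - 2
and tr(b a^2 b) = tr(b) * tr(a^2 b) - tr(a^2)   [square of b] = x*y*z - x^2 - y^2 + 2
next, tr(b^2 a^2 b) = tr(b) * tr(b a^2 b) - tr(b a^2)   [square of b] = x*y^2*z - x^2*y - y^3 - x*z + 3*y
and tr(a b a^2 b^2 a) = tr(a) * tr(b^2 a^2 b a) - tr(b^2 a^2 b)   [square of a] = x^2*y*z^2 - x^3*z - 2*x*y^2*z + x^2*y + y^3 + 2*x*z - 3*y
tr(a b a b a b) = tr(b a b a) * tr(b a) - tr(a b)   [split at a repeated b] = z^3 - 3*z
tr(a b a b a) = tr(a) * tr(b a b a) - tr(b a b)   [square of a] = x*z^2 - y*z - x
and tr(b^2 a b a b a) = tr(b) * tr(a b a b a b) - tr(a b a b a)   [square of b] = y*z^3 - x*z^2 - 2*y*z + x
tr(b^2 a b a b) = tr(b) * tr(a b a b^2) - tr(a b a b)   [square of b] = y^2*z^2 - x*y*z - y^2 - z^2 + 2
next, tr(b a b a^2 b^2 a) = tr(a) * tr(b^2 a b a b a) - tr(b^2 a b a b)   [square of a] = x*y*z^3 - x^2*z^2 - y^2*z^2 - x*y*z + x^2 + y^2 + z^2 - 2
tr(a b a^2) = tr(a) * tr(a b a) - tr(a b)   [square of a] = x^2*z - x*y - z
tr(a b a^2 b^2) = tr(b) * tr(a b a^2 b) - tr(a b a^2)   [square of b] = x*y*z^2 - x^2*z - y^2*z + z
next, tr(b a b a^2 b^2) = tr(b) * tr(a b a^2 b^2) - tr(a b a^2 b)   [square of b] = x*y^2*z^2 - x^2*y*z - y^3*z - x*z^2 + 2*y*z + x
and tr(a b a b a^2 b^2 a) = tr(a) * tr(b a b a^2 b^2 a) - tr(b a b a^2 b^2)   [square of a] = x^2*y*z^3 - x^3*z^2 - 2*x*y^2*z^2 + y^3*z + x^3 + x*y^2 + 2*x*z^2 - 2*y*z - 3*x
tr(b a b a b a b a) = tr(b a) * tr(b a b a b a) - tr(b^-1 a^-1 b^-1 a^-1)   [split at a repeated b] = z^4 - 4*z^2 + 2
and tr(a b a b a b a^2 b) = tr(a) * tr(b a b a b a b a) - tr(b a b a b a b)   [square of a] = x*z^4 - y*z^3 - 3*x*z^2 + 2*y*z + x
tr(b a b a b a^2) = tr(a) * tr(b a b a b a) - tr(b a b a b)   [square of a] = x*z^3 - y*z^2 - 2*x*z + y
and tr(a b a b a b a^2) = tr(a) * tr(b a b a b a^2) - tr(b a b a b a)   [square of a] = x^2*z^3 - x*y*z^2 - 2*x^2*z - z^3 + x*y + 3*z
tr(a b a b a^2 b^2 a b) = tr(b) * tr(a b a b a b a^2 b) - tr(a b a b a b a^2)   [square of b] = x*y*z^4 - x^2*z^3 - y^2*z^3 - 2*x*y*z^2 + 2*x^2*z + 2*y^2*z + z^3 - 3*z
next, tr(b a b a^2 b^2 a b^-1 a) = tr(a b a b a^2 b^2 a) * tr(b) - tr(a b a b a^2 b^2 a b)   [inverse elimination on b] = x^2*y^2*z^3 - x^3*y*z^2 - 2*x*y^3*z^2 - x*y*z^4 + x^2*z^3 + y^4*z + y^2*z^3 + x^3*y + x*y^3 + 4*x*y*z^2 - 2*x^2*z - 4*y^2*z - z^3 - 3*x*y + 3*z
and tr(a^2 b^2 a b^-1 a^-1 b a b) = tr(b a b a^2 b^2 a b^-1) * tr(a) - tr(b a b a^2 b^2 a b^-1 a)   [inverse elimination on a] = -x^2*y^2*z^3 + 2*x^3*y*z^2 + 2*x*y^3*z^2 + x*y*z^4 - x^4*z - 2*x^2*y^2*z - x^2*z^3 - y^4*z - y^2*z^3 - 4*x*y*z^2 + 4*x^2*z + 4*y^2*z + z^3 - 3*z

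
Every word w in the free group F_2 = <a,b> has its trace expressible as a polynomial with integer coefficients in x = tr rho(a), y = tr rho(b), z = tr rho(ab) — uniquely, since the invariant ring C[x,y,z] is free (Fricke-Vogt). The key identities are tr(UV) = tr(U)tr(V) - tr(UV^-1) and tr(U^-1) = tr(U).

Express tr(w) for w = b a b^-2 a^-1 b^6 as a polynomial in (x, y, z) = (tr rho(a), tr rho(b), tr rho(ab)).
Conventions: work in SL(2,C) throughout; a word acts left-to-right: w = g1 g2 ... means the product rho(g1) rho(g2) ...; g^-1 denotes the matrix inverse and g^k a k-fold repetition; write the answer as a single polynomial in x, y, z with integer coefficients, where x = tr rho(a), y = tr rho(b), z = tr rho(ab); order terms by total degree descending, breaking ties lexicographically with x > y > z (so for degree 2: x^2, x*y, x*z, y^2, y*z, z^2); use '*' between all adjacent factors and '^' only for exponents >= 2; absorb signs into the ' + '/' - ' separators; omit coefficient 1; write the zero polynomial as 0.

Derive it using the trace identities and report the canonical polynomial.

tr(b^2) = tr(b) tr(b) - tr(1) = y^2 - 2
use: tr(b^3) = tr(b) tr(b^2) - tr(b) = y^3 - 3*y
use: tr(b^4) = tr(b) tr(b^3) - tr(b^2) = y^4 - 4*y^2 + 2
apply: tr(b^5) = tr(b) tr(b^4) - tr(b^3) = y^5 - 5*y^3 + 5*y
apply: tr(b^6) = tr(b) tr(b^5) - tr(b^4) = y^6 - 6*y^4 + 9*y^2 - 2
tr(b^7) = tr(b) tr(b^6) - tr(b^5) = y^7 - 7*y^5 + 14*y^3 - 7*y
tr(a b^2) = tr(b) tr(a b) - tr(a) = y*z - x
apply: tr(a b^3) = tr(b) tr(a b^2) - tr(a b) = y^2*z - x*y - z
apply: tr(b^3 a b) = tr(b) tr(a b^3) - tr(a b^2) = y^3*z - x*y^2 - 2*y*z + x
use: tr(b a b^4) = tr(b) tr(b^3 a b) - tr(b^3 a) = y^4*z - x*y^3 - 3*y^2*z + 2*x*y + z
apply: tr(b a b^5) = tr(b) tr(b a b^4) - tr(b a b^3) = y^5*z - x*y^4 - 4*y^3*z + 3*x*y^2 + 3*y*z - x
use: tr(b^3 a b^4) = tr(b) tr(b a b^5) - tr(b a b^4) = y^6*z - x*y^5 - 5*y^4*z + 4*x*y^3 + 6*y^2*z - 3*x*y - z
apply: tr(b^7 a b) = tr(b) tr(b^3 a b^4) - tr(b^3 a b^3) = y^7*z - x*y^6 - 6*y^5*z + 5*x*y^4 + 10*y^3*z - 6*x*y^2 - 4*y*z + x
tr(a b a b) = tr(b a) tr(b a) - tr(1)   [split at repeated b] = z^2 - 2
tr(a b a) = tr(a) tr(b a) - tr(b) = x*z - y
tr(a b a b^2) = tr(b) tr(a b a b) - tr(a b a) = y*z^2 - x*z - y
apply: tr(a b a b^3) = tr(b) tr(a b a b^2) - tr(a b a b) = y^2*z^2 - x*y*z - y^2 - z^2 + 2
tr(b^3 a b a b) = tr(b) tr(a b a b^3) - tr(a b a b^2) = y^3*z^2 - x*y^2*z - y^3 - 2*y*z^2 + x*z + 3*y
tr(b^3 a b a b^2) = tr(b) tr(b^3 a b a b) - tr(b^3 a b a) = y^4*z^2 - x*y^3*z - y^4 - 3*y^2*z^2 + 2*x*y*z + 4*y^2 + z^2 - 2
tr(b^2 a b a b^4) = tr(b) tr(b^3 a b a b^2) - tr(b^3 a b a b) = y^5*z^2 - x*y^4*z - y^5 - 4*y^3*z^2 + 3*x*y^2*z + 5*y^3 + 3*y*z^2 - x*z - 5*y
use: tr(b^7 a b a) = tr(b) tr(b^2 a b a b^4) - tr(b^2 a b a b^3) = y^6*z^2 - x*y^5*z - y^6 - 5*y^4*z^2 + 4*x*y^3*z + 6*y^4 + 6*y^2*z^2 - 3*x*y*z - 9*y^2 - z^2 + 2
use: tr(a^-1 b^7 a b) = tr(b^7 a b) tr(a) - tr(b^7 a b a) = x*y^7*z - x^2*y^6 - y^6*z^2 - 5*x*y^5*z + 5*x^2*y^4 + y^6 + 5*y^4*z^2 + 6*x*y^3*z - 6*x^2*y^2 - 6*y^4 - 6*y^2*z^2 - x*y*z + x^2 + 9*y^2 + z^2 - 2
use: tr(a^-1 b^7 a b^-1) = tr(a^-1 b^7 a) tr(b) - tr(a^-1 b^7 a b) = -x*y^7*z + x^2*y^6 + y^8 + y^6*z^2 + 5*x*y^5*z - 5*x^2*y^4 - 8*y^6 - 5*y^4*z^2 - 6*x*y^3*z + 6*x^2*y^2 + 20*y^4 + 6*y^2*z^2 + x*y*z - x^2 - 16*y^2 - z^2 + 2
tr(b a b^-2 a^-1 b^6) = tr(a^-1 b^7 a b^-1) tr(b) - tr(a^-1 b^7 a) = -x*y^8*z + x^2*y^7 + y^9 + y^7*z^2 + 5*x*y^6*z - 5*x^2*y^5 - 9*y^7 - 5*y^5*z^2 - 6*x*y^4*z + 6*x^2*y^3 + 27*y^5 + 6*y^3*z^2 + x*y^2*z - x^2*y - 30*y^3 - y*z^2 + 9*y

-x*y^8*z + x^2*y^7 + y^9 + y^7*z^2 + 5*x*y^6*z - 5*x^2*y^5 - 9*y^7 - 5*y^5*z^2 - 6*x*y^4*z + 6*x^2*y^3 + 27*y^5 + 6*y^3*z^2 + x*y^2*z - x^2*y - 30*y^3 - y*z^2 + 9*y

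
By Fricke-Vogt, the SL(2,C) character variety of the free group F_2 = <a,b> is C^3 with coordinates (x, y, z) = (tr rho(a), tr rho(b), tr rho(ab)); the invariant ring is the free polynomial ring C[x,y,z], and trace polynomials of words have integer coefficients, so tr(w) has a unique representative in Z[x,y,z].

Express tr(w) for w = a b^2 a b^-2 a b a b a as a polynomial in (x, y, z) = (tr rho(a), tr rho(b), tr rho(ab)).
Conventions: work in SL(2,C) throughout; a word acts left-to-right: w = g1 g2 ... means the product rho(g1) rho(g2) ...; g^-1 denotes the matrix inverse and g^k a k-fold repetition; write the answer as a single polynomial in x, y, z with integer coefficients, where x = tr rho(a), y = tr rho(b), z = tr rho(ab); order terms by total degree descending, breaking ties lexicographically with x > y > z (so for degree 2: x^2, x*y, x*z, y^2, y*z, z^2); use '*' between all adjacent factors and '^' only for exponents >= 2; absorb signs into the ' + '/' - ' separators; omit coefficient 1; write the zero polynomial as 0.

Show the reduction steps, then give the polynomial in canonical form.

tr(a b a b) = tr(a b)*tr(a b) - tr(1)   [split at a repeated a] = z^2 - 2
tr(a b a b a b) = tr(a b)*tr(a b a b) - tr(a^-1 b^-1)   [split at a repeated a] = z^3 - 3*z
reduce: tr(b a b) = tr(b)*tr(a b) - tr(a)   [square of b] = y*z - x
tr(a b a b a) = tr(a)*tr(b a b a) - tr(b a b)   [square of a] = x*z^2 - y*z - x
so tr(b a b a b^2 a) = tr(b)*tr(a b a b a b) - tr(a b a b a)   [square of b] = y*z^3 - x*z^2 - 2*y*z + x
tr(a b a) = tr(a)*tr(b a) - tr(b)   [square of a] = x*z - y
reduce: tr(a b a b^2) = tr(b)*tr(a b a b) - tr(a b a)   [square of b] = y*z^2 - x*z - y
reduce: tr(b a b a b^2) = tr(b)*tr(a b a b^2) - tr(a b a b)   [square of b] = y^2*z^2 - x*y*z - y^2 - z^2 + 2
tr(b^2 a^2 b a b a) = tr(a)*tr(b a b a b^2 a) - tr(b a b a b^2)   [square of a] = x*y*z^3 - x^2*z^2 - y^2*z^2 - x*y*z + x^2 + y^2 + z^2 - 2
tr(b a b^2) = tr(b)*tr(b a b) - tr(b a)   [square of b] = y^2*z - x*y - z
so tr(b a b^3) = tr(b)*tr(b a b^2) - tr(b a b)   [square of b] = y^3*z - x*y^2 - 2*y*z + x
tr(b^2 a^2 b a b) = tr(a)*tr(b a b^3 a) - tr(b a b^3)   [square of a] = x*y^2*z^2 - x^2*y*z - y^3*z - x*z^2 + 2*y*z + x
so tr(a b a b a^2 b^2 a) = tr(a)*tr(b^2 a^2 b a b a) - tr(b^2 a^2 b a b)   [square of a] = x^2*y*z^3 - x^3*z^2 - 2*x*y^2*z^2 + y^3*z + x^3 + x*y^2 + 2*x*z^2 - 2*y*z - 3*x
tr(b a b a b a b a) = tr(a b)*tr(a b a b a b) - tr(a^-1 b^-1 a^-1 b^-1)   [split at a repeated a] = z^4 - 4*z^2 + 2
tr(a b a b a b a^2 b) = tr(a)*tr(b a b a b a b a) - tr(b a b a b a b)   [square of a] = x*z^4 - y*z^3 - 3*x*z^2 + 2*y*z + x
tr(b a b a b a^2) = tr(a)*tr(b a b a b a) - tr(b a b a b)   [square of a] = x*z^3 - y*z^2 - 2*x*z + y
so tr(a b a b a b a^2) = tr(a)*tr(b a b a b a^2) - tr(b a b a b a)   [square of a] = x^2*z^3 - x*y*z^2 - 2*x^2*z - z^3 + x*y + 3*z
tr(a b a b a^2 b^2 a b) = tr(b)*tr(a b a b a b a^2 b) - tr(a b a b a b a^2)   [square of b] = x*y*z^4 - x^2*z^3 - y^2*z^3 - 2*x*y*z^2 + 2*x^2*z + 2*y^2*z + z^3 - 3*z
tr(b^-1 a b a b a^2 b^2 a) = tr(a b a b a^2 b^2 a)*tr(b) - tr(a b a b a^2 b^2 a b)   [inverse elimination on b] = x^2*y^2*z^3 - x^3*y*z^2 - 2*x*y^3*z^2 - x*y*z^4 + x^2*z^3 + y^4*z + y^2*z^3 + x^3*y + x*y^3 + 4*x*y*z^2 - 2*x^2*z - 4*y^2*z - z^3 - 3*x*y + 3*z
reduce: tr(a b^2 a b^-2 a b a b a) = tr(b^-1 a b a b a^2 b^2 a)*tr(b) - tr(b^-1 a b a b a^2 b^2 a b)   [inverse elimination on b] = x^2*y^3*z^3 - x^3*y^2*z^2 - 2*x*y^4*z^2 - x*y^2*z^4 + y^5*z + y^3*z^3 + x^3*y^2 + x^3*z^2 + x*y^4 + 6*x*y^2*z^2 - 2*x^2*y*z - 5*y^3*z - y*z^3 - x^3 - 4*x*y^2 - 2*x*z^2 + 5*y*z + 3*x

x^2*y^3*z^3 - x^3*y^2*z^2 - 2*x*y^4*z^2 - x*y^2*z^4 + y^5*z + y^3*z^3 + x^3*y^2 + x^3*z^2 + x*y^4 + 6*x*y^2*z^2 - 2*x^2*y*z - 5*y^3*z - y*z^3 - x^3 - 4*x*y^2 - 2*x*z^2 + 5*y*z + 3*x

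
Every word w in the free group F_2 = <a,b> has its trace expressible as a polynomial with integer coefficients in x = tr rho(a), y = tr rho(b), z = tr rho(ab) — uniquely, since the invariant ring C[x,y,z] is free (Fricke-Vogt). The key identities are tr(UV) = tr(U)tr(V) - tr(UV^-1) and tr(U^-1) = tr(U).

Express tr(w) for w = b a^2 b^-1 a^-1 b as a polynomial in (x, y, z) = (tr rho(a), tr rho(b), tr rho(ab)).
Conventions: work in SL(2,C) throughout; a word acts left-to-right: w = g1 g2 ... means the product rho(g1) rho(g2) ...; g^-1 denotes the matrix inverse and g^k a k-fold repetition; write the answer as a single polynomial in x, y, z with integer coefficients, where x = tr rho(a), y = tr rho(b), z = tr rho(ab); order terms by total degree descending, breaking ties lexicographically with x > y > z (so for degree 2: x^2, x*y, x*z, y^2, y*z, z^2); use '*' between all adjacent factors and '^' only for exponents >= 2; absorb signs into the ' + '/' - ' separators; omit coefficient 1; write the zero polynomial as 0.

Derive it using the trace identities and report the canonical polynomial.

-x^2*y^2*z + x^3*y + x*y^3 + x*y*z^2 - 4*x*y + z

and tr(b a^2) = tr(a)*tr(b a) - tr(b) = x*z - y
and tr(a^2) = tr(a)*tr(a) - tr(1) = x^2 - 2
next, tr(a b^2 a) = tr(b)*tr(a^2 b) - tr(a^2) = x*y*z - x^2 - y^2 + 2
tr(a b^2) = tr(b)*tr(a b) - tr(a) = y*z - x
next, tr(a b^2 a^2) = tr(a)*tr(a b^2 a) - tr(a b^2) = x^2*y*z - x^3 - x*y^2 - y*z + 3*x
next, tr(a b a b) = tr(b a)*tr(b a) - tr(1) = z^2 - 2
next, tr(b a b^2 a) = tr(b)*tr(a b a b) - tr(a b a) = y*z^2 - x*z - y
tr(b a b^2) = tr(b)*tr(a b^2) - tr(a b) = y^2*z - x*y - z
next, tr(a b^2 a^2 b) = tr(a)*tr(b a b^2 a) - tr(b a b^2) = x*y*z^2 - x^2*z - y^2*z + z
and tr(b^2 a^2 b^-1 a) = tr(a b^2 a^2)*tr(b) - tr(a b^2 a^2 b) = x^2*y^2*z - x^3*y - x*y^3 - x*y*z^2 + x^2*z + 3*x*y - z
tr(b a^2 b^-1 a^-1 b) = tr(b^2 a^2 b^-1)*tr(a) - tr(b^2 a^2 b^-1 a) = -x^2*y^2*z + x^3*y + x*y^3 + x*y*z^2 - 4*x*y + z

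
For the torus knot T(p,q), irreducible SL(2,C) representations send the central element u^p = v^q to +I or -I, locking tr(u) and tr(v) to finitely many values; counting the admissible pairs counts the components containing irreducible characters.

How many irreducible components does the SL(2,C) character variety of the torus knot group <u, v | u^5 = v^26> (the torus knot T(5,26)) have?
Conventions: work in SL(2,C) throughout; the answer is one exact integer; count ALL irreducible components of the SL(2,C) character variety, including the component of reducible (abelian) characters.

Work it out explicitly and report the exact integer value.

Gamma = < u, v | u^5 = v^26 > (torus knot T(5,26)); the central element u^5 = v^26 acts as +I or -I in any irreducible SL(2,C) representation.
This locks tr(u) to 2*cos(pi*alpha/5), alpha in 1..4, and tr(v) to 2*cos(pi*beta/26), beta in 1..25, on each component of irreducible characters.
u^5 = (-1)^alpha I and v^26 = (-1)^beta I must agree, so alpha and beta have equal parity.
Counting: 2 odd alphas x 13 odd betas + 2 even alphas x 12 even betas = 26 + 24 = 50.
components with irreducible characters: 50; plus the single component of reducible (abelian) characters: total 51.

51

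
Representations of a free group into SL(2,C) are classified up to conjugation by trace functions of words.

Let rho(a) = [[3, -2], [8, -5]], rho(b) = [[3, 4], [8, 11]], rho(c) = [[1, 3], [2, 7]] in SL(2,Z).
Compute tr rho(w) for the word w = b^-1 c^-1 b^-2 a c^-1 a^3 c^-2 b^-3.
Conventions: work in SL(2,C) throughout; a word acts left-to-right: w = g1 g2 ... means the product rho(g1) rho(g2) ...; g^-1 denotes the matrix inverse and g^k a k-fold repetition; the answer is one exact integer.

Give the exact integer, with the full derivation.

108951058

rho(b^-1) = [[11, -4], [-8, 3]]
... * rho(c^-1) = [[7, -3], [-2, 1]]  ->  [[85, -37], [-62, 27]]
... * rho(b^-1) = [[11, -4], [-8, 3]]  ->  [[1231, -451], [-898, 329]]
... * rho(b^-1) = [[11, -4], [-8, 3]]  ->  [[17149, -6277], [-12510, 4579]]
... * rho(a) = [[3, -2], [8, -5]]  ->  [[1231, -2913], [-898, 2125]]
... * rho(c^-1) = [[7, -3], [-2, 1]]  ->  [[14443, -6606], [-10536, 4819]]
... * rho(a) = [[3, -2], [8, -5]]  ->  [[-9519, 4144], [6944, -3023]]
... * rho(a) = [[3, -2], [8, -5]]  ->  [[4595, -1682], [-3352, 1227]]
... * rho(a) = [[3, -2], [8, -5]]  ->  [[329, -780], [-240, 569]]
... * rho(c^-1) = [[7, -3], [-2, 1]]  ->  [[3863, -1767], [-2818, 1289]]
... * rho(c^-1) = [[7, -3], [-2, 1]]  ->  [[30575, -13356], [-22304, 9743]]
... * rho(b^-1) = [[11, -4], [-8, 3]]  ->  [[443173, -162368], [-323288, 118445]]
... * rho(b^-1) = [[11, -4], [-8, 3]]  ->  [[6173847, -2259796], [-4503728, 1648487]]
... * rho(b^-1) = [[11, -4], [-8, 3]]  ->  [[85990685, -31474776], [-62728904, 22960373]]
tr = 85990685 + 22960373 = 108951058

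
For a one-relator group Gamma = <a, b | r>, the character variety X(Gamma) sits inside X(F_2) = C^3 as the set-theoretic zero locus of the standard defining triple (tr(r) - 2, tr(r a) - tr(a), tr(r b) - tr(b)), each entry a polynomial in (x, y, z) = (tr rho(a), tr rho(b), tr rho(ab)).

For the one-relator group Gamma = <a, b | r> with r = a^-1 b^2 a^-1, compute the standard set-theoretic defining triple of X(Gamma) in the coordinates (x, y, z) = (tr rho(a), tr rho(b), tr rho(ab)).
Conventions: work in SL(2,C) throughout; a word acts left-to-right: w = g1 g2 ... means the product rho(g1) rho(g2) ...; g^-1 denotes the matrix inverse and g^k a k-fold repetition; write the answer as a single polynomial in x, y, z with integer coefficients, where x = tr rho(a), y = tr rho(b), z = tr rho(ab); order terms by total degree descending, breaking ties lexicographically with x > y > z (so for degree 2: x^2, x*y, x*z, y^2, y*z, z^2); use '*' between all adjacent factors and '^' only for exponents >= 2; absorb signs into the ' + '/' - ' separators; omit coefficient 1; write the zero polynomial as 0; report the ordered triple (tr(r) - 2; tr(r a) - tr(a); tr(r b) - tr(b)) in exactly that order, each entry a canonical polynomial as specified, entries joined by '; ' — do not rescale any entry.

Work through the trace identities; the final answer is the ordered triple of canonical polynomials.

x^2*y^2 - x*y*z - x^2 - y^2; x*y^2 - y*z - 2*x; x^2*y^3 - 2*x*y^2*z - x^2*y + y*z^2 + x*z - 2*y

tr(b^2) = tr(b) tr(b) - tr(1)   [square of b] = y^2 - 2
reduce: tr(b^2 a) = tr(b) tr(a b) - tr(a)   [square of b] = y*z - x
reduce: tr(a^-1 b^2) = tr(b^2) tr(a) - tr(b^2 a)   [inverse elimination on a] = x*y^2 - y*z - x
so tr(a^-1 b^2 a^-1) = tr(a^-1 b^2) tr(a) - tr(a^-1 b^2 a)   [inverse elimination on a] = x^2*y^2 - x*y*z - x^2 - y^2 + 2
reduce: tr(b^3) = tr(b) tr(b^2) - tr(b) = y^3 - 3*y
tr(b^3 a) = tr(b) tr(a b^2) - tr(a b) = y^2*z - x*y - z
tr(b a^-1 b^2) = tr(b^3) tr(a) - tr(b^3 a) = x*y^3 - y^2*z - 2*x*y + z
tr(a b a b) = tr(a b) tr(a b) - tr(1) = z^2 - 2
tr(a b a) = tr(a) tr(b a) - tr(b) = x*z - y
so tr(b^2 a b a) = tr(b) tr(a b a b) - tr(a b a) = y*z^2 - x*z - y
reduce: tr(b a^-1 b^2 a) = tr(b^2 a b) tr(a) - tr(b^2 a b a) = x*y^2*z - x^2*y - y*z^2 + y
reduce: tr(a^-1 b^2 a^-1 b) = tr(b a^-1 b^2) tr(a) - tr(b a^-1 b^2 a) = x^2*y^3 - 2*x*y^2*z - x^2*y + y*z^2 + x*z - y
assemble the triple (tr(r) - 2; tr(r a) - x; tr(r b) - y)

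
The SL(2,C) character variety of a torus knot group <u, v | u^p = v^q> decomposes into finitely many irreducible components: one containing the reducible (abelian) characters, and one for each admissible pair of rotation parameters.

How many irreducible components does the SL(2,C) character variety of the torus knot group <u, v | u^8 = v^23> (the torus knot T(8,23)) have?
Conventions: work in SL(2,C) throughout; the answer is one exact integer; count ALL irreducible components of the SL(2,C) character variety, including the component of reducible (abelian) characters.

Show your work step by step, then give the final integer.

In the torus knot group T(8,23), u^8 = v^23 is central, so an irreducible representation sends it to +I or -I (Schur).
This locks tr(u) to 2*cos(pi*alpha/8), alpha in 1..7, and tr(v) to 2*cos(pi*beta/23), beta in 1..22, on each component of irreducible characters.
The two central values (-1)^alpha I and (-1)^beta I must be the same matrix, so alpha and beta share a parity.
Enumerate parity-matched pairs: 4*11 odd-odd plus 3*11 even-even gives 77.
Total: 77 irreducible-character components + 1 reducible (abelian) component = 78.

78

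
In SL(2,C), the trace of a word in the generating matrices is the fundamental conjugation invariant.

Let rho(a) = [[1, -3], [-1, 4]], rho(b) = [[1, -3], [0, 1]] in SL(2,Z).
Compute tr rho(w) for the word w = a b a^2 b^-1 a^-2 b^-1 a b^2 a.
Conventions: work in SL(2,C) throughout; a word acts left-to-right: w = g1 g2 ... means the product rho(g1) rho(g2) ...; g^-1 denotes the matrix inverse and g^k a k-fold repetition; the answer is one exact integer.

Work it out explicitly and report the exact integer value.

rho(a) = [[1, -3], [-1, 4]]
... * rho(b) = [[1, -3], [0, 1]]  ->  [[1, -6], [-1, 7]]
... * rho(a) = [[1, -3], [-1, 4]]  ->  [[7, -27], [-8, 31]]
... * rho(a) = [[1, -3], [-1, 4]]  ->  [[34, -129], [-39, 148]]
... * rho(b^-1) = [[1, 3], [0, 1]]  ->  [[34, -27], [-39, 31]]
... * rho(a^-1) = [[4, 3], [1, 1]]  ->  [[109, 75], [-125, -86]]
... * rho(a^-1) = [[4, 3], [1, 1]]  ->  [[511, 402], [-586, -461]]
... * rho(b^-1) = [[1, 3], [0, 1]]  ->  [[511, 1935], [-586, -2219]]
... * rho(a) = [[1, -3], [-1, 4]]  ->  [[-1424, 6207], [1633, -7118]]
... * rho(b) = [[1, -3], [0, 1]]  ->  [[-1424, 10479], [1633, -12017]]
... * rho(b) = [[1, -3], [0, 1]]  ->  [[-1424, 14751], [1633, -16916]]
... * rho(a) = [[1, -3], [-1, 4]]  ->  [[-16175, 63276], [18549, -72563]]
tr = -16175 + -72563 = -88738

-88738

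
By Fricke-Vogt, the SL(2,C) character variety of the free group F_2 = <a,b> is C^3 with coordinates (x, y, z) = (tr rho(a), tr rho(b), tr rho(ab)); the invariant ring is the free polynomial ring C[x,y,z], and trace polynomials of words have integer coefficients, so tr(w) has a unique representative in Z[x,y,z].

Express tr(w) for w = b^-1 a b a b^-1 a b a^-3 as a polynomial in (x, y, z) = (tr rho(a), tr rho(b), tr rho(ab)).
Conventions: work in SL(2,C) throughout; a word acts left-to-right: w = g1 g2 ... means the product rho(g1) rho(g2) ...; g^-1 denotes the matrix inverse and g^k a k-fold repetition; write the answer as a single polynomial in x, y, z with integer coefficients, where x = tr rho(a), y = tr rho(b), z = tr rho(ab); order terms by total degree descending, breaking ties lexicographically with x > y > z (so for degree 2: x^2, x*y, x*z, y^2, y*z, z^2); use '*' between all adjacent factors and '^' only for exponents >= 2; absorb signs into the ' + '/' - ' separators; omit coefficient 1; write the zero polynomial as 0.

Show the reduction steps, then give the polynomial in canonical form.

-x^4*y^2*z^2 + x^5*y*z + 2*x^3*y^3*z + 2*x^3*y*z^3 - x^4*y^2 - x^4*z^2 - x^2*y^4 - x^2*y^2*z^2 - x^2*z^4 - 6*x^3*y*z - 2*x*y^3*z - 2*x*y*z^3 + x^4 + 6*x^2*y^2 + 6*x^2*z^2 + y^4 + 2*y^2*z^2 + z^4 + 4*x*y*z - 4*x^2 - 4*y^2 - 4*z^2 + 2

reduce: trace(b^2 a) = trace(b) trace(a b) - trace(a)  (reduce the b square) = y*z - x
reduce: trace(b^2) = trace(b) trace(b) - trace(1)  (reduce the b square) = y^2 - 2
reduce: trace(b a^2 b) = trace(a) trace(b^2 a) - trace(b^2)  (reduce the a square) = x*y*z - x^2 - y^2 + 2
trace(b a b a) = trace(a b) trace(a b) - trace(1)  (split on a) = z^2 - 2
so trace(b a^2 b a) = trace(a) trace(b a b a) - trace(b a b)  (reduce the a square) = x*z^2 - y*z - x
trace(a b a^-1 b a) = trace(b a^2 b) trace(a) - trace(b a^2 b a)  (eliminate a^-1) = x^2*y*z - x^3 - x*y^2 - x*z^2 + y*z + 3*x
trace(a b a) = trace(a) trace(b a) - trace(b)  (reduce the a square) = x*z - y
trace(b a b a b) = trace(b) trace(a b a b) - trace(a b a)  (reduce the b square) = y*z^2 - x*z - y
trace(b a b a b a) = trace(b a b a) trace(b a) - trace(a b)  (split on b) = z^3 - 3*z
so trace(a b a^-1 b a b) = trace(b a b a b) trace(a) - trace(b a b a b a)  (eliminate a^-1) = x*y*z^2 - x^2*z - z^3 - x*y + 3*z
trace(b a b^-1 a b a^-1) = trace(a b a^-1 b a) trace(b) - trace(a b a^-1 b a b)  (eliminate b^-1) = x^2*y^2*z - x^3*y - x*y^3 - 2*x*y*z^2 + x^2*z + y^2*z + z^3 + 4*x*y - 3*z
trace(a b a^2) = trace(a) trace(a b a) - trace(a b)  (reduce the a square) = x^2*z - x*y - z
reduce: trace(a b^2 a b a) = trace(b) trace(a b a^2 b) - trace(a b a^2)  (reduce the b square) = x*y*z^2 - x^2*z - y^2*z + z
trace(a b^2 a b a b) = trace(b) trace(a b a b a b) - trace(a b a b a)  (reduce the b square) = y*z^3 - x*z^2 - 2*y*z + x
trace(b a b a b^-1 a b) = trace(a b^2 a b a) trace(b) - trace(a b^2 a b a b)  (eliminate b^-1) = x*y^2*z^2 - x^2*y*z - y^3*z - y*z^3 + x*z^2 + 3*y*z - x
trace(a b a b a b a) = trace(a) trace(b a b a b a) - trace(b a b a b)  (reduce the a square) = x*z^3 - y*z^2 - 2*x*z + y
so trace(a b a b a b a b) = trace(a b a b) trace(a b a b) - trace(1)  (split on a) = z^4 - 4*z^2 + 2
so trace(b a b a b^-1 a b a) = trace(a b a b a b a) trace(b) - trace(a b a b a b a b)  (eliminate b^-1) = x*y*z^3 - y^2*z^2 - z^4 - 2*x*y*z + y^2 + 4*z^2 - 2
reduce: trace(b a b a b^-1 a b a^-1) = trace(b a b a b^-1 a b) trace(a) - trace(b a b a b^-1 a b a)  (eliminate a^-1) = x^2*y^2*z^2 - x^3*y*z - x*y^3*z - 2*x*y*z^3 + x^2*z^2 + y^2*z^2 + z^4 + 5*x*y*z - x^2 - y^2 - 4*z^2 + 2
trace(a b a b^-1 a b a^-2 b) = trace(b a b a b^-1 a b a^-1) trace(a) - trace(b a b a b^-1 a b)  (eliminate a^-1) = x^3*y^2*z^2 - x^4*y*z - x^2*y^3*z - 2*x^2*y*z^3 + x^3*z^2 + x*z^4 + 6*x^2*y*z + y^3*z + y*z^3 - x^3 - x*y^2 - 5*x*z^2 - 3*y*z + 3*x
trace(a^-1 b^-1 a b a b^-1 a b a^-1) = trace(a b a b^-1 a b a^-2) trace(b) - trace(a b a b^-1 a b a^-2 b)  (eliminate b^-1) = -x^3*y^2*z^2 + x^4*y*z + 2*x^2*y^3*z + 2*x^2*y*z^3 - x^3*y^2 - x^3*z^2 - x*y^4 - 2*x*y^2*z^2 - x*z^4 - 5*x^2*y*z + x^3 + 5*x*y^2 + 5*x*z^2 - 3*x
trace(b a b^-1 a b) = trace(a b^2 a) trace(b) - trace(a b^2 a b)  (eliminate b^-1) = x*y^2*z - x^2*y - y^3 - y*z^2 + x*z + 3*y
trace(a^-1 b^-1 a b a b^-1 a b) = trace(a b a b^-1 a b a^-1) trace(b) - trace(a b a b^-1 a b a^-1 b)  (eliminate b^-1) = -x^2*y^2*z^2 + x^3*y*z + 2*x*y^3*z + 2*x*y*z^3 - x^2*y^2 - x^2*z^2 - y^4 - 2*y^2*z^2 - z^4 - 4*x*y*z + x^2 + 4*y^2 + 4*z^2 - 2
trace(b^-1 a b a b^-1 a b a^-3) = trace(a^-1 b^-1 a b a b^-1 a b a^-1) trace(a) - trace(a^-1 b^-1 a b a b^-1 a b)  (eliminate a^-1) = -x^4*y^2*z^2 + x^5*y*z + 2*x^3*y^3*z + 2*x^3*y*z^3 - x^4*y^2 - x^4*z^2 - x^2*y^4 - x^2*y^2*z^2 - x^2*z^4 - 6*x^3*y*z - 2*x*y^3*z - 2*x*y*z^3 + x^4 + 6*x^2*y^2 + 6*x^2*z^2 + y^4 + 2*y^2*z^2 + z^4 + 4*x*y*z - 4*x^2 - 4*y^2 - 4*z^2 + 2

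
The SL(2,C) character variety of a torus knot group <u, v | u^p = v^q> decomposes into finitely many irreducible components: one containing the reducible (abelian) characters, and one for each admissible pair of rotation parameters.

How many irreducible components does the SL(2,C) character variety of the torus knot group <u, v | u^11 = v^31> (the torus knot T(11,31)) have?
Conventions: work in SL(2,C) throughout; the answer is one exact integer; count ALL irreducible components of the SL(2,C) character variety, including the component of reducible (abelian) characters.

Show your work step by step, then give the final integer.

151

For T(11,31): irreducibility forces the central element u^11 = v^31 to one of +I, -I.
On an irreducible component, tr(u) is locked at 2*cos(pi*alpha/11) for some alpha in 1..10, and tr(v) at 2*cos(pi*beta/31) for some beta in 1..30.
The two central values (-1)^alpha I and (-1)^beta I must be the same matrix, so alpha and beta share a parity.
Counting: 5 odd alphas x 15 odd betas + 5 even alphas x 15 even betas = 75 + 75 = 150.
Total: 150 irreducible-character components + 1 reducible (abelian) component = 151.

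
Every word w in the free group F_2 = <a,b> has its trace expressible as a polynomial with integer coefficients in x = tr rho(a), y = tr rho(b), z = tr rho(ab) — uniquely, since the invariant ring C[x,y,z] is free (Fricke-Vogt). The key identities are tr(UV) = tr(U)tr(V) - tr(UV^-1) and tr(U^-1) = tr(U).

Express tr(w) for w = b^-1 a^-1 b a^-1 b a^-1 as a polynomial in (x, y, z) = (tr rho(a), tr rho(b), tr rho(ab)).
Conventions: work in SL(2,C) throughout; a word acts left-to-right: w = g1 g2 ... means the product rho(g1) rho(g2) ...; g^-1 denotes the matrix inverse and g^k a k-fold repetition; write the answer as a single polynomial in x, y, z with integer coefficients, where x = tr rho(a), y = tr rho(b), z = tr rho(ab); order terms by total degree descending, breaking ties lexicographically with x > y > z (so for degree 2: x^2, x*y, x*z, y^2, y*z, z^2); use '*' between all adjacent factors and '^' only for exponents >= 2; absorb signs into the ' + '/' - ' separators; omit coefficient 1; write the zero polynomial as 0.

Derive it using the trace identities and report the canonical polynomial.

tr(b a^-1) = tr(b)*tr(a) - tr(b a) = x*y - z
tr(a^-1 b a^-1) = tr(b a^-1)*tr(a) - tr(b) = x^2*y - x*z - y
tr(b^2) = tr(b)*tr(b) - tr(1) = y^2 - 2
tr(a b^2) = tr(b)*tr(a b) - tr(a) = y*z - x
tr(b a b^2) = tr(b)*tr(a b^2) - tr(a b) = y^2*z - x*y - z
tr(a b a b) = tr(b a)*tr(b a) - tr(1) = z^2 - 2
tr(a b a) = tr(a)*tr(b a) - tr(b) = x*z - y
tr(b a b^2 a) = tr(b)*tr(a b a b) - tr(a b a) = y*z^2 - x*z - y
tr(a b^2 a^-1 b) = tr(b a b^2)*tr(a) - tr(b a b^2 a) = x*y^2*z - x^2*y - y*z^2 + y
tr(b a^-1 b^-1 a b) = tr(a b^2 a^-1)*tr(b) - tr(a b^2 a^-1 b) = -x*y^2*z + x^2*y + y^3 + y*z^2 - 3*y
tr(b a b a b a) = tr(a b)*tr(a b a b) - tr(a^-1 b^-1) = z^3 - 3*z
tr(a b a b a^-1 b) = tr(b a b a b)*tr(a) - tr(b a b a b a) = x*y*z^2 - x^2*z - z^3 - x*y + 3*z
tr(b a^-1 b^-1 a b a) = tr(a b a b a^-1)*tr(b) - tr(a b a b a^-1 b) = -x*y*z^2 + x^2*z + y^2*z + z^3 - 3*z
tr(b a^-1 b a^-1 b^-1 a) = tr(b a^-1 b^-1 a b)*tr(a) - tr(b a^-1 b^-1 a b a) = -x^2*y^2*z + x^3*y + x*y^3 + 2*x*y*z^2 - x^2*z - y^2*z - z^3 - 3*x*y + 3*z
tr(b^-1 a^-1 b a^-1 b a^-1) = tr(b a^-1 b a^-1 b^-1)*tr(a) - tr(b a^-1 b a^-1 b^-1 a) = x^2*y^2*z - x*y^3 - 2*x*y*z^2 + y^2*z + z^3 + 2*x*y - 3*z

x^2*y^2*z - x*y^3 - 2*x*y*z^2 + y^2*z + z^3 + 2*x*y - 3*z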